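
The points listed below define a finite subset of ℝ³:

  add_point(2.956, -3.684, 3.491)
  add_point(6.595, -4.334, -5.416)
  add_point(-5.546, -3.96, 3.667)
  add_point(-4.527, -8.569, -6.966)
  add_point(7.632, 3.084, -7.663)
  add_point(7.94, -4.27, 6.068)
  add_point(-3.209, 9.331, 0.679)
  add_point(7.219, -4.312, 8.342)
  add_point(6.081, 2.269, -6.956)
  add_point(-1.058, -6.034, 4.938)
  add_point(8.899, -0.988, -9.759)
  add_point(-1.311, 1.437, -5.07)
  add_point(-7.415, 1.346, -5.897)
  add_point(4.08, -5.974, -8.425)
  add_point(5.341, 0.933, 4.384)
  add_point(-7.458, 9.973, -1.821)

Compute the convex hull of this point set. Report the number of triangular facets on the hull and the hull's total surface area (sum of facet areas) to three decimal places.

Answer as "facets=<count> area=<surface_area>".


Points on the hull: [1, 2, 3, 4, 5, 6, 7, 9, 10, 12, 13, 14, 15] (13 of 16).

Triangle areas on the boundary:
  f1: (p12, p3, p10) → 79.6082
  f2: (p12, p2, p15) → 52.8238
  f3: (p12, p2, p3) → 52.4110
  f4: (p4, p12, p15) → 72.6646
  f5: (p4, p12, p10) → 35.3723
  f6: (p13, p3, p10) → 15.4844
  f7: (p9, p7, p3) → 44.4034
  f8: (p9, p2, p3) → 29.6922
  f9: (p9, p2, p7) → 13.4900
  f10: (p6, p4, p15) → 34.4078
  f11: (p6, p2, p15) → 34.2232
  f12: (p6, p2, p7) → 93.8123
  f13: (p5, p4, p10) → 37.0069
  f14: (p5, p7, p3) → 19.6092
  f15: (p5, p13, p3) → 68.2393
  f16: (p14, p6, p7) → 20.9676
  f17: (p14, p6, p4) → 75.0543
  f18: (p14, p5, p7) → 7.1410
  f19: (p14, p5, p4) → 35.4658
  f20: (p1, p13, p10) → 12.6078
  f21: (p1, p5, p10) → 25.2993
  f22: (p1, p5, p13) → 15.5600
Σ area = 875.345

Euler: V−E+F = 13−33+22 = 2.

facets=22 area=875.345


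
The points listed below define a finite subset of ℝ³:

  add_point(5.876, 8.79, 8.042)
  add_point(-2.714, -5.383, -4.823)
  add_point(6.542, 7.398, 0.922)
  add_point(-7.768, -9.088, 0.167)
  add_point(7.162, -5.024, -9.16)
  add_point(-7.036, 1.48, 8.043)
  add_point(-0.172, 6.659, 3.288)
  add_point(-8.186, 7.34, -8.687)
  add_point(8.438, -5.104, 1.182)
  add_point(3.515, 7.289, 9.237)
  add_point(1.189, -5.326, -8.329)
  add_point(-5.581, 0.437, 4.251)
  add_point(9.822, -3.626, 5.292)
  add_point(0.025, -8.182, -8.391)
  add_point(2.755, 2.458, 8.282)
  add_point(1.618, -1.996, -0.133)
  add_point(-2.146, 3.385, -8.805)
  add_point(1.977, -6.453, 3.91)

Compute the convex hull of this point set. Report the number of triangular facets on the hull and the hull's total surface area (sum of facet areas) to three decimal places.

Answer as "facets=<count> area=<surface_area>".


facets=22 area=1124.557

Hull vertices (13/18): indices [0, 2, 3, 4, 5, 7, 8, 9, 12, 13, 14, 16, 17].

Triangle areas on the boundary:
  f1: (p5, p3, p7) → 111.7921
  f2: (p16, p4, p7) → 7.0112
  f3: (p13, p3, p7) → 99.1577
  f4: (p13, p4, p7) → 68.7057
  f5: (p17, p5, p12) → 49.2657
  f6: (p17, p5, p3) → 63.3318
  f7: (p17, p13, p3) → 58.0545
  f8: (p8, p4, p12) → 9.0835
  f9: (p8, p13, p4) → 40.8586
  f10: (p8, p17, p12) → 16.3604
  f11: (p8, p17, p13) → 43.9272
  f12: (p9, p0, p12) → 20.0280
  f13: (p9, p5, p7) → 107.4978
  f14: (p9, p0, p7) → 32.4156
  f15: (p2, p4, p12) → 86.3082
  f16: (p2, p0, p12) → 44.3008
  f17: (p2, p16, p4) → 82.7874
  f18: (p2, p16, p7) → 45.9643
  f19: (p2, p0, p7) → 56.9416
  f20: (p14, p5, p12) → 36.6760
  f21: (p14, p9, p12) → 20.3631
  f22: (p14, p9, p5) → 23.7259
Σ area = 1124.557

Euler: V−E+F = 13−33+22 = 2.


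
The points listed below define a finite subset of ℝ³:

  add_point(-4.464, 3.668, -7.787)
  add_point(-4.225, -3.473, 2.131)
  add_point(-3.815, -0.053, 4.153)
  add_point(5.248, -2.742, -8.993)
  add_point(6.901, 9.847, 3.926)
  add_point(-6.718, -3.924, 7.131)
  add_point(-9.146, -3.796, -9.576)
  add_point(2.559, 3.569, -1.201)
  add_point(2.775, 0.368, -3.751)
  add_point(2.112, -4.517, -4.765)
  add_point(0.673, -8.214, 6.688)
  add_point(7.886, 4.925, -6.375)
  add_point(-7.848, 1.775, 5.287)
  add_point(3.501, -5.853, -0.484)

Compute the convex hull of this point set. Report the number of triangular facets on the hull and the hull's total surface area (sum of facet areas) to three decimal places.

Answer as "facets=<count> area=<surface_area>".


facets=16 area=898.099

Points on the hull: [0, 3, 4, 5, 6, 9, 10, 11, 12, 13] (10 of 14).

Area of each hull facet:
  f1: (p0, p4, p11) → 71.4547
  f2: (p0, p3, p6) → 52.5422
  f3: (p0, p3, p11) → 48.0206
  f4: (p0, p12, p6) → 61.2142
  f5: (p0, p12, p4) → 107.2711
  f6: (p5, p4, p10) → 81.1973
  f7: (p5, p12, p4) → 48.8832
  f8: (p5, p10, p6) → 72.0231
  f9: (p5, p12, p6) → 48.5169
  f10: (p9, p3, p6) → 33.3710
  f11: (p13, p3, p11) → 39.1857
  f12: (p13, p4, p11) → 74.4850
  f13: (p13, p4, p10) → 66.7334
  f14: (p13, p9, p3) → 10.2531
  f15: (p13, p10, p6) → 60.9727
  f16: (p13, p9, p6) → 21.9749
Σ area = 898.099

Check V−E+F: 10 − 24 + 16 = 2.


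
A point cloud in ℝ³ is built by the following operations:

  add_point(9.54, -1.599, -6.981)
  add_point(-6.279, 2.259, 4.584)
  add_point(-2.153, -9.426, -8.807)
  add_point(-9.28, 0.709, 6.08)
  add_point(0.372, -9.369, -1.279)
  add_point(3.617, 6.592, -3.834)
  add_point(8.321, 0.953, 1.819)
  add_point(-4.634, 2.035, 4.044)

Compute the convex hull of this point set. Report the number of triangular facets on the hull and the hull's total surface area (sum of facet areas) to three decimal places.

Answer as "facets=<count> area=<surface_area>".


7 of the 8 inputs are extreme points: [0, 1, 2, 3, 4, 5, 6].

Area of each hull facet:
  f1: (p5, p2, p3) → 141.3275
  f2: (p5, p2, p0) → 75.1057
  f3: (p4, p2, p3) → 60.6079
  f4: (p4, p2, p0) → 51.9185
  f5: (p1, p5, p3) → 6.2836
  f6: (p6, p4, p0) → 57.8642
  f7: (p6, p5, p0) → 40.1878
  f8: (p6, p4, p3) → 102.6177
  f9: (p6, p1, p5) → 62.1693
  f10: (p6, p1, p3) → 15.2252
Σ area = 613.307

Euler characteristic 7−15+10 = 2 ✓

facets=10 area=613.307


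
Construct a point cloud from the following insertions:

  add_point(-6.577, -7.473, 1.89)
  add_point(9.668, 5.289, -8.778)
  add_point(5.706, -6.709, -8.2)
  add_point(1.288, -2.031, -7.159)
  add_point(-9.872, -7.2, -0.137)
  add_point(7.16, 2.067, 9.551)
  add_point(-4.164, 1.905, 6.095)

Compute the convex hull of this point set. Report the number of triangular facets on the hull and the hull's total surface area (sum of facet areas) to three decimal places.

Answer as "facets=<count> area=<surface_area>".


facets=10 area=712.458

7 of the 7 inputs are extreme points: [0, 1, 2, 3, 4, 5, 6].

Per-facet area ½‖(b−a)×(c−a)‖:
  f1: (p2, p0, p4) → 29.2261
  f2: (p2, p5, p1) → 115.0116
  f3: (p2, p5, p0) → 137.8048
  f4: (p6, p1, p4) → 127.6101
  f5: (p6, p5, p1) → 109.8340
  f6: (p6, p0, p4) → 19.2526
  f7: (p6, p5, p0) → 58.6181
  f8: (p3, p1, p4) → 35.3098
  f9: (p3, p2, p4) → 43.2133
  f10: (p3, p2, p1) → 36.5769
Σ area = 712.458

Check V−E+F: 7 − 15 + 10 = 2.


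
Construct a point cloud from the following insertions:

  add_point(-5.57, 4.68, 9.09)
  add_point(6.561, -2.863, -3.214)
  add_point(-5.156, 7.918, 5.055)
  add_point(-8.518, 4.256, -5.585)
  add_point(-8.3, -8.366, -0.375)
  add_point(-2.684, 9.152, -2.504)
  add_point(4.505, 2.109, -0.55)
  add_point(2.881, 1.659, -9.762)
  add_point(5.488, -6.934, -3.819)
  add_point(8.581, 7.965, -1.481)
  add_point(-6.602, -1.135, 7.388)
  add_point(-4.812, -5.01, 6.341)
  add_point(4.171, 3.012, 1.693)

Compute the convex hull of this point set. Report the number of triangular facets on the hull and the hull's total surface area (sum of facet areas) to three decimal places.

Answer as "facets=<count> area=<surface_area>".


12 of the 13 inputs are extreme points: [0, 1, 2, 3, 4, 5, 7, 8, 9, 10, 11, 12].

Triangle areas on the boundary:
  f1: (p7, p4, p3) → 84.5041
  f2: (p5, p7, p3) → 46.7154
  f3: (p5, p7, p9) → 59.0902
  f4: (p10, p4, p3) → 68.8907
  f5: (p10, p0, p3) → 43.4196
  f6: (p8, p7, p4) → 76.8883
  f7: (p2, p0, p9) → 36.0430
  f8: (p2, p5, p9) → 44.8074
  f9: (p2, p0, p3) → 26.6185
  f10: (p2, p5, p3) → 33.0305
  f11: (p1, p7, p9) → 46.4915
  f12: (p1, p8, p7) → 17.8909
  f13: (p11, p10, p0) → 7.4979
  f14: (p11, p10, p4) → 16.8341
  f15: (p11, p8, p4) → 57.2191
  f16: (p12, p0, p9) → 34.8312
  f17: (p12, p11, p0) → 58.3565
  f18: (p12, p1, p9) → 29.4413
  f19: (p12, p1, p8) → 11.9561
  f20: (p12, p11, p8) → 70.7910
Σ area = 871.317

Euler characteristic 12−30+20 = 2 ✓

facets=20 area=871.317


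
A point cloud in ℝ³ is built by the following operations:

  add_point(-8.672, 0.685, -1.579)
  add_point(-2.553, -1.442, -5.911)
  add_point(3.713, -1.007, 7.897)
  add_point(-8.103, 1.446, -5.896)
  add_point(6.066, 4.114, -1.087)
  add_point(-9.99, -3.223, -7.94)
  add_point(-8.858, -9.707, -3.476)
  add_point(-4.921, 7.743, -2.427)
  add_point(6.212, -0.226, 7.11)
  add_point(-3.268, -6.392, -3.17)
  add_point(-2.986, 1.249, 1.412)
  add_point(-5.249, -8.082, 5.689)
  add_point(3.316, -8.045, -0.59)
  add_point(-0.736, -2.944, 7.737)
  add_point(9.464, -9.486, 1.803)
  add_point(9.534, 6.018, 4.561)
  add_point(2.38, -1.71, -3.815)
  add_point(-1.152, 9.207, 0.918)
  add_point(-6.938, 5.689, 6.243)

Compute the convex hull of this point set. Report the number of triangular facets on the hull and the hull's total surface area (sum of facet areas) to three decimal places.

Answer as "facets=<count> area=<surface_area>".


facets=28 area=1003.178

Hull vertices (16/19): indices [0, 1, 2, 3, 4, 5, 6, 7, 8, 11, 13, 14, 15, 16, 17, 18].

Per-facet area ½‖(b−a)×(c−a)‖:
  f1: (p4, p17, p15) → 31.1687
  f2: (p4, p14, p15) → 49.3370
  f3: (p18, p17, p15) → 48.0611
  f4: (p18, p2, p15) → 61.4510
  f5: (p8, p2, p15) → 6.9262
  f6: (p8, p14, p15) → 38.4532
  f7: (p8, p14, p2) → 15.0395
  f8: (p7, p4, p17) → 22.8561
  f9: (p7, p18, p17) → 22.1355
  f10: (p16, p4, p14) → 44.1569
  f11: (p6, p14, p5) → 72.7337
  f12: (p6, p11, p14) → 75.9022
  f13: (p6, p11, p18) → 68.4813
  f14: (p13, p18, p2) → 25.4587
  f15: (p13, p11, p18) → 37.7322
  f16: (p13, p14, p2) → 28.6467
  f17: (p13, p11, p14) → 48.1594
  f18: (p3, p7, p18) → 35.5089
  f19: (p1, p14, p5) → 46.3392
  f20: (p1, p16, p14) → 20.6985
  f21: (p1, p16, p4) → 16.4574
  f22: (p1, p3, p5) → 16.9335
  f23: (p1, p7, p4) → 52.1157
  f24: (p1, p3, p7) → 24.5925
  f25: (p0, p6, p5) → 30.0602
  f26: (p0, p6, p18) → 36.9111
  f27: (p0, p3, p5) → 11.8273
  f28: (p0, p3, p18) → 15.0340
Σ area = 1003.178

Euler characteristic 16−42+28 = 2 ✓


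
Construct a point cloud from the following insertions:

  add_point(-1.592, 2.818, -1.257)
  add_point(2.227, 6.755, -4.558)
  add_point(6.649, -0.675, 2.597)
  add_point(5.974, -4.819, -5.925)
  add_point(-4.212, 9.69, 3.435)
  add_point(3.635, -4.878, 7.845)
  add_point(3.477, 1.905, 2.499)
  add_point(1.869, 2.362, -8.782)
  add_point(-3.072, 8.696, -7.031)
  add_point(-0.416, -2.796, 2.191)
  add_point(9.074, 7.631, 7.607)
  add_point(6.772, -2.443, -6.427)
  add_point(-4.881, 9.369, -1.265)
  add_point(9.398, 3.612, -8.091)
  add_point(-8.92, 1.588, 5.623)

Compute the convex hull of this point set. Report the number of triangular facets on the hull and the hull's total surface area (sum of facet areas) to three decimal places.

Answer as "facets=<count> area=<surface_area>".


Extreme-point indices: [2, 3, 4, 5, 7, 8, 9, 10, 12, 13, 14] — 11 of 15 on the boundary.

Triangle areas on the boundary:
  f1: (p10, p5, p14) → 97.2944
  f2: (p10, p4, p14) → 65.1902
  f3: (p10, p8, p13) → 107.5200
  f4: (p10, p8, p4) → 73.2441
  f5: (p12, p4, p14) → 22.7808
  f6: (p12, p8, p14) → 26.6910
  f7: (p12, p8, p4) → 6.2359
  f8: (p9, p5, p14) → 34.8633
  f9: (p9, p3, p14) → 28.0814
  f10: (p9, p3, p5) → 37.3864
  f11: (p7, p8, p14) → 64.2554
  f12: (p7, p3, p14) → 78.8112
  f13: (p7, p8, p13) → 28.2033
  f14: (p7, p3, p13) → 31.3282
  f15: (p2, p3, p13) → 43.4275
  f16: (p2, p10, p13) → 58.9187
  f17: (p2, p3, p5) → 32.6391
  f18: (p2, p10, p5) → 35.9647
Σ area = 872.835

Check V−E+F: 11 − 27 + 18 = 2.

facets=18 area=872.835


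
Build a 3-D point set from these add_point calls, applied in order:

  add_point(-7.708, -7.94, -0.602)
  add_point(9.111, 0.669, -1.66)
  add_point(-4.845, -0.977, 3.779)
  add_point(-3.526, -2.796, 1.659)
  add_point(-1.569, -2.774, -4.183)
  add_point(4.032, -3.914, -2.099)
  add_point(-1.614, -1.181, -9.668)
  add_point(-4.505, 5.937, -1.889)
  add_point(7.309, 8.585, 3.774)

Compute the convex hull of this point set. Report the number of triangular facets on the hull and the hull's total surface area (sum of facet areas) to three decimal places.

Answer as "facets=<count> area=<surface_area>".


facets=10 area=540.803

Extreme-point indices: [0, 1, 2, 5, 6, 7, 8] — 7 of 9 on the boundary.

Triangle areas on the boundary:
  f1: (p6, p8, p1) → 63.0808
  f2: (p7, p6, p0) → 67.3101
  f3: (p7, p6, p8) → 71.6399
  f4: (p2, p8, p1) → 70.5934
  f5: (p2, p7, p0) → 37.0256
  f6: (p2, p7, p8) → 59.5918
  f7: (p5, p2, p0) → 46.9648
  f8: (p5, p2, p1) → 34.9587
  f9: (p5, p6, p0) → 57.3813
  f10: (p5, p6, p1) → 32.2568
Σ area = 540.803

Euler characteristic 7−15+10 = 2 ✓


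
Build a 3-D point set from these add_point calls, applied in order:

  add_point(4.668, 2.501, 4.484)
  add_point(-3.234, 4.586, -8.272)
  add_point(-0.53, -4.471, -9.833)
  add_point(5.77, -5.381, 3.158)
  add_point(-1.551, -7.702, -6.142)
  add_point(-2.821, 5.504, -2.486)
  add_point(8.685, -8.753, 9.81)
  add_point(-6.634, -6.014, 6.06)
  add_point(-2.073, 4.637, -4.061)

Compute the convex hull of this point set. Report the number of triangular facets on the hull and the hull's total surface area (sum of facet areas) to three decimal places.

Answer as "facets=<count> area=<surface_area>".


Hull vertices (8/9): indices [0, 1, 2, 3, 4, 5, 6, 7].

Facet areas (half cross-product norm):
  f1: (p0, p6, p7) → 88.3704
  f2: (p0, p5, p7) → 71.9970
  f3: (p4, p6, p7) → 105.0618
  f4: (p4, p2, p6) → 39.8777
  f5: (p1, p5, p7) → 39.3860
  f6: (p1, p4, p7) → 83.8311
  f7: (p1, p4, p2) → 21.6444
  f8: (p1, p0, p5) → 23.8090
  f9: (p1, p0, p2) → 71.8500
  f10: (p3, p2, p6) → 21.1375
  f11: (p3, p0, p6) → 30.5539
  f12: (p3, p0, p2) → 58.3404
Σ area = 655.859

Check V−E+F: 8 − 18 + 12 = 2.

facets=12 area=655.859


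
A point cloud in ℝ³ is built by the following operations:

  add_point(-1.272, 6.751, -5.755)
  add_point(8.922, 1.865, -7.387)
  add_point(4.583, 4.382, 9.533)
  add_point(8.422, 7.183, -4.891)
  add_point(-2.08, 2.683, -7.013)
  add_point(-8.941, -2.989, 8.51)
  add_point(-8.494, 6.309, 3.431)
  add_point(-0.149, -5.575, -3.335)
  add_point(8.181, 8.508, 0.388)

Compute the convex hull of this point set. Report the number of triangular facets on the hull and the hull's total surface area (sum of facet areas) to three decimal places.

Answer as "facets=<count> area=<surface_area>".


Hull vertices (9/9): indices [0, 1, 2, 3, 4, 5, 6, 7, 8].

Area of each hull facet:
  f1: (p2, p8, p1) → 49.4811
  f2: (p7, p2, p5) → 106.9436
  f3: (p7, p2, p1) → 100.0313
  f4: (p3, p8, p1) → 12.4290
  f5: (p3, p0, p1) → 28.7181
  f6: (p3, p0, p8) → 26.5007
  f7: (p6, p2, p5) → 74.1277
  f8: (p6, p2, p8) → 77.1351
  f9: (p6, p0, p8) → 66.4104
  f10: (p4, p0, p1) → 23.7853
  f11: (p4, p7, p1) → 49.2534
  f12: (p4, p6, p0) → 25.2639
  f13: (p4, p7, p5) → 69.1709
  f14: (p4, p6, p5) → 66.8532
Σ area = 776.104

Euler characteristic 9−21+14 = 2 ✓

facets=14 area=776.104


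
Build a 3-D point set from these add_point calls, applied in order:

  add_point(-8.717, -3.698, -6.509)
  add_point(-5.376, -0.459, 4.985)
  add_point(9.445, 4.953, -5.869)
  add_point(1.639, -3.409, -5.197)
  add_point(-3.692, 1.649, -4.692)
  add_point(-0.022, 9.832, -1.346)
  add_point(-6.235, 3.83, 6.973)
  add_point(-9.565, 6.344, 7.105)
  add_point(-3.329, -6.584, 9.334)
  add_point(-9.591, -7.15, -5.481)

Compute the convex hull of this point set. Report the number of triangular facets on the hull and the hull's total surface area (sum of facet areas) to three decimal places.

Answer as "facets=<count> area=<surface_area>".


facets=12 area=786.324

Points on the hull: [0, 2, 3, 5, 6, 7, 8, 9] (8 of 10).

Facet areas (half cross-product norm):
  f1: (p7, p8, p9) → 112.3128
  f2: (p0, p5, p2) → 97.6611
  f3: (p0, p7, p9) → 29.7658
  f4: (p0, p7, p5) → 102.8882
  f5: (p3, p8, p9) → 87.2303
  f6: (p3, p8, p2) → 81.6258
  f7: (p3, p0, p9) → 18.8570
  f8: (p3, p0, p2) → 43.3991
  f9: (p6, p7, p5) → 24.8073
  f10: (p6, p7, p8) → 14.7539
  f11: (p6, p5, p2) → 60.7173
  f12: (p6, p8, p2) → 112.3056
Σ area = 786.324

Euler: V−E+F = 8−18+12 = 2.


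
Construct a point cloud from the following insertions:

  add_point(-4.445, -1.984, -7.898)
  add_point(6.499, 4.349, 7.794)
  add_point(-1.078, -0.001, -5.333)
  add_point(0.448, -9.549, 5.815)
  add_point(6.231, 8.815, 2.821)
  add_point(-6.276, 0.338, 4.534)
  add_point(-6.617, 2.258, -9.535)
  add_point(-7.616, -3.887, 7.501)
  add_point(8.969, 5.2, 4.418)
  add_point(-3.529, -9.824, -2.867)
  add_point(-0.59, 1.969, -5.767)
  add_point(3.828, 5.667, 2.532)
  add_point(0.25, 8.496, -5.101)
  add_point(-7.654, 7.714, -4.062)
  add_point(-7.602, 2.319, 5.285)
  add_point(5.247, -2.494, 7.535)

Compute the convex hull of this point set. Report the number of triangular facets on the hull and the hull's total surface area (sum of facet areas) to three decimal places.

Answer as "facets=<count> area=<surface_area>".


facets=24 area=900.210

Points on the hull: [0, 1, 2, 3, 4, 6, 7, 8, 9, 10, 12, 13, 14, 15] (14 of 16).

Facet areas (half cross-product norm):
  f1: (p7, p6, p13) → 63.8574
  f2: (p7, p6, p9) → 88.9571
  f3: (p12, p6, p13) → 30.8566
  f4: (p14, p7, p13) → 23.0273
  f5: (p3, p9, p8) → 80.6111
  f6: (p3, p7, p9) → 47.0861
  f7: (p4, p12, p13) → 34.5860
  f8: (p4, p12, p8) → 19.3839
  f9: (p4, p14, p13) → 78.4538
  f10: (p10, p12, p6) → 23.3545
  f11: (p10, p12, p8) → 43.8862
  f12: (p1, p14, p7) → 47.5252
  f13: (p1, p4, p8) → 10.2263
  f14: (p1, p4, p14) → 48.2492
  f15: (p0, p6, p9) → 9.1377
  f16: (p0, p10, p6) → 14.7085
  f17: (p15, p3, p7) → 43.4557
  f18: (p15, p1, p7) → 43.1701
  f19: (p15, p3, p8) → 21.2764
  f20: (p15, p1, p8) → 14.3040
  f21: (p2, p0, p9) → 21.8749
  f22: (p2, p0, p10) → 4.3136
  f23: (p2, p9, p8) → 73.4026
  f24: (p2, p10, p8) → 14.5060
Σ area = 900.210

Euler characteristic 14−36+24 = 2 ✓


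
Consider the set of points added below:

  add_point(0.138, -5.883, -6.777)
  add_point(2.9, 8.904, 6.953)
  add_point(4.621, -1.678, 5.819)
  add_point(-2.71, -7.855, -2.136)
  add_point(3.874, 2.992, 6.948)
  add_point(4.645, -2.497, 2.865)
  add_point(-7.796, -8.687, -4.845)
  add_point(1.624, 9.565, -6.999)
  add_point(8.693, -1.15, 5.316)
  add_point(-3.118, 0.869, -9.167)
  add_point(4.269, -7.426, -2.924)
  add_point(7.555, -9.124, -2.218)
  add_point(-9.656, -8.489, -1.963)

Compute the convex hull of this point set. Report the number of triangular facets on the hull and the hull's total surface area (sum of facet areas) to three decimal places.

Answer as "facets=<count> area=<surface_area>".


facets=16 area=824.673

Extreme-point indices: [0, 1, 2, 4, 6, 7, 8, 9, 11, 12] — 10 of 13 on the boundary.

Triangle areas on the boundary:
  f1: (p1, p7, p12) → 149.6196
  f2: (p1, p7, p8) → 82.0623
  f3: (p11, p7, p8) → 97.7951
  f4: (p2, p11, p12) → 93.3900
  f5: (p2, p11, p8) → 22.6721
  f6: (p9, p7, p12) → 48.3997
  f7: (p9, p11, p7) → 81.3809
  f8: (p4, p1, p8) → 13.1645
  f9: (p4, p2, p8) → 10.0408
  f10: (p4, p1, p12) → 52.8161
  f11: (p4, p2, p12) → 40.1611
  f12: (p6, p11, p12) → 24.6052
  f13: (p6, p9, p12) → 17.2168
  f14: (p0, p9, p11) → 22.9203
  f15: (p0, p6, p11) → 34.4825
  f16: (p0, p6, p9) → 33.9458
Σ area = 824.673

Check V−E+F: 10 − 24 + 16 = 2.


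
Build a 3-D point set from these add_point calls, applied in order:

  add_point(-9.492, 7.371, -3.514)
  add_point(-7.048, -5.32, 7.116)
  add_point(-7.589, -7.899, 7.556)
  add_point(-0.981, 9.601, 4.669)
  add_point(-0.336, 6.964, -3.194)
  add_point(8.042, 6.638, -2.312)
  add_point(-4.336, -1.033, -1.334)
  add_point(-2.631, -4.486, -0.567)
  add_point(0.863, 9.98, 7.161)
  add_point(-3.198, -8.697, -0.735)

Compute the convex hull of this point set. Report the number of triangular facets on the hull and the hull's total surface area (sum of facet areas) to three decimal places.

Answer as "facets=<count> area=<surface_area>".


Points on the hull: [0, 1, 2, 3, 4, 5, 8, 9] (8 of 10).

Triangle areas on the boundary:
  f1: (p2, p9, p0) → 81.8280
  f2: (p2, p9, p5) → 86.2427
  f3: (p2, p8, p5) → 122.0885
  f4: (p4, p9, p0) → 73.2492
  f5: (p4, p9, p5) → 67.3894
  f6: (p1, p8, p0) → 114.7578
  f7: (p1, p2, p0) → 13.1966
  f8: (p1, p2, p8) → 7.1799
  f9: (p3, p8, p5) → 18.3819
  f10: (p3, p4, p5) → 35.0632
  f11: (p3, p8, p0) → 3.3268
  f12: (p3, p4, p0) → 38.0774
Σ area = 660.781

Euler: V−E+F = 8−18+12 = 2.

facets=12 area=660.781


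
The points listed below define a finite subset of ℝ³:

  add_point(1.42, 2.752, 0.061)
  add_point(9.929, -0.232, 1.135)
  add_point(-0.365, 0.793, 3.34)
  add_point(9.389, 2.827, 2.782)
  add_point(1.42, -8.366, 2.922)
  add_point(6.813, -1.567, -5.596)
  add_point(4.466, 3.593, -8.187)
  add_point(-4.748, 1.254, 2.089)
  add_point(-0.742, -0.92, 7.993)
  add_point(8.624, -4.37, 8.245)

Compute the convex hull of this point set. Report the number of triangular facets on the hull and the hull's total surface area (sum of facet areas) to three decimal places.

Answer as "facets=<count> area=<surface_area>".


Hull vertices (9/10): indices [0, 1, 3, 4, 5, 6, 7, 8, 9].

Facet areas (half cross-product norm):
  f1: (p6, p4, p7) → 79.1559
  f2: (p0, p6, p7) → 22.9760
  f3: (p5, p6, p1) → 21.7216
  f4: (p5, p6, p4) → 30.6773
  f5: (p5, p9, p1) → 24.8807
  f6: (p5, p9, p4) → 58.7308
  f7: (p3, p9, p1) → 14.6422
  f8: (p3, p6, p1) → 20.1465
  f9: (p3, p0, p6) → 37.1779
  f10: (p3, p0, p7) → 17.5704
  f11: (p8, p3, p9) → 44.2561
  f12: (p8, p3, p7) → 44.7179
  f13: (p8, p4, p7) → 34.4567
  f14: (p8, p9, p4) → 40.5028
Σ area = 491.613

Euler: V−E+F = 9−21+14 = 2.

facets=14 area=491.613


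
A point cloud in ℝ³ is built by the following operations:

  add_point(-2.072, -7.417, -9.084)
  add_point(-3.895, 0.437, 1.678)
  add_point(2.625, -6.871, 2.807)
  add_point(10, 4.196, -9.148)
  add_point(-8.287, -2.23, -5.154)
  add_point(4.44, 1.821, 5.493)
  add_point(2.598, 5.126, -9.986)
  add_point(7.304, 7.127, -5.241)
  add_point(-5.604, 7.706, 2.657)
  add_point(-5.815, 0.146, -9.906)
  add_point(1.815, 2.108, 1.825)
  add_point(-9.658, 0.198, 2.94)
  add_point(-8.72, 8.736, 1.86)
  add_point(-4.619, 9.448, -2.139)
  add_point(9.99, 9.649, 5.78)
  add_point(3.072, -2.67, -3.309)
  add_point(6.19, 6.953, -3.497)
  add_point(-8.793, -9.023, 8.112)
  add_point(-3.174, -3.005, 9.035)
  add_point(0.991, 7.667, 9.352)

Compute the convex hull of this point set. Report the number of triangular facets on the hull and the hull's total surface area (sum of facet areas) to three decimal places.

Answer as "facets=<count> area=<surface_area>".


facets=24 area=1273.009

Extreme-point indices: [0, 2, 3, 4, 6, 7, 9, 11, 12, 13, 14, 17, 18, 19] — 14 of 20 on the boundary.

Facet areas (half cross-product norm):
  f1: (p19, p18, p14) → 48.7892
  f2: (p19, p18, p17) → 17.9264
  f3: (p7, p14, p3) → 24.1651
  f4: (p7, p13, p14) → 72.7311
  f5: (p12, p17, p11) → 19.1064
  f6: (p12, p19, p17) → 111.2317
  f7: (p12, p13, p14) → 45.8136
  f8: (p12, p19, p14) → 53.3411
  f9: (p9, p12, p13) → 33.7597
  f10: (p2, p18, p14) → 83.3354
  f11: (p2, p14, p3) → 129.2326
  f12: (p2, p18, p17) → 38.6779
  f13: (p2, p0, p3) → 102.5557
  f14: (p2, p0, p17) → 81.6202
  f15: (p6, p9, p13) → 52.5930
  f16: (p6, p7, p3) → 18.5566
  f17: (p6, p7, p13) → 39.6810
  f18: (p6, p0, p3) → 49.1195
  f19: (p6, p9, p0) → 41.3285
  f20: (p4, p0, p17) → 66.3443
  f21: (p4, p9, p0) → 24.0261
  f22: (p4, p17, p11) → 44.4754
  f23: (p4, p12, p11) → 36.6671
  f24: (p4, p9, p12) → 37.9318
Σ area = 1273.009

Check V−E+F: 14 − 36 + 24 = 2.


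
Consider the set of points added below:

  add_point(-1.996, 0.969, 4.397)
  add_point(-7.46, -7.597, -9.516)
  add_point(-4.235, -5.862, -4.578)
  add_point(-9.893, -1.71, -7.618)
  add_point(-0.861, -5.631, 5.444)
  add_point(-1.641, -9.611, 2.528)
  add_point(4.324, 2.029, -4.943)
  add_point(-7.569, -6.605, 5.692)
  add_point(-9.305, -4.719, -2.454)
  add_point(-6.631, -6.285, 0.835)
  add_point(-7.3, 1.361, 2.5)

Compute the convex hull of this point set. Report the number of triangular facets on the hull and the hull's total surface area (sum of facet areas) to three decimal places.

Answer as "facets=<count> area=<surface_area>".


facets=14 area=529.236

Points on the hull: [0, 1, 3, 4, 5, 6, 7, 8, 10] (9 of 11).

Facet areas (half cross-product norm):
  f1: (p1, p6, p3) → 49.5152
  f2: (p1, p5, p6) → 93.9664
  f3: (p1, p7, p5) → 49.7722
  f4: (p10, p6, p3) → 72.0685
  f5: (p4, p5, p6) → 34.6732
  f6: (p4, p7, p5) → 16.4138
  f7: (p8, p1, p3) → 19.4041
  f8: (p8, p1, p7) → 22.9048
  f9: (p8, p10, p3) → 23.9359
  f10: (p8, p10, p7) → 30.5414
  f11: (p0, p10, p7) → 23.9291
  f12: (p0, p4, p7) → 22.9833
  f13: (p0, p10, p6) → 31.0406
  f14: (p0, p4, p6) → 38.0872
Σ area = 529.236

Check V−E+F: 9 − 21 + 14 = 2.


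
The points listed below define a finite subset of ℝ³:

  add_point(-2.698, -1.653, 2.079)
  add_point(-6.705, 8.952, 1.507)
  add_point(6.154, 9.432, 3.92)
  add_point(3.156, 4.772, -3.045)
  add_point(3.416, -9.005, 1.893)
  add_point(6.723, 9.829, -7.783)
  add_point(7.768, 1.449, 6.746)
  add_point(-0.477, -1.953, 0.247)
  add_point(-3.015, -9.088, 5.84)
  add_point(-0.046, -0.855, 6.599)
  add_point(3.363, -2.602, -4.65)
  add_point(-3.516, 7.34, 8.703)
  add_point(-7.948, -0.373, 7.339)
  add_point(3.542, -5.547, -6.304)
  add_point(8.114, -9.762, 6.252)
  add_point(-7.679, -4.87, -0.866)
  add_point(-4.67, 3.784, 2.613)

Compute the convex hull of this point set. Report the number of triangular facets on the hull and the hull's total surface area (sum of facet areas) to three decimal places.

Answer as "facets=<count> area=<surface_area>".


facets=18 area=1067.101

Extreme-point indices: [1, 2, 4, 5, 6, 8, 11, 12, 13, 14, 15] — 11 of 17 on the boundary.

Triangle areas on the boundary:
  f1: (p11, p14, p12) → 83.8503
  f2: (p13, p5, p14) → 104.9909
  f3: (p1, p11, p12) → 35.6916
  f4: (p2, p1, p5) → 76.0405
  f5: (p2, p1, p11) → 44.0084
  f6: (p8, p14, p12) → 47.8133
  f7: (p6, p11, p14) → 63.0041
  f8: (p6, p2, p11) → 46.8016
  f9: (p6, p5, p14) → 83.6743
  f10: (p6, p2, p5) → 47.3467
  f11: (p15, p8, p12) → 39.3508
  f12: (p15, p8, p13) → 56.6321
  f13: (p15, p1, p12) → 51.7088
  f14: (p15, p13, p5) → 97.0517
  f15: (p15, p1, p5) → 114.9267
  f16: (p4, p13, p14) → 21.6290
  f17: (p4, p8, p14) → 23.4726
  f18: (p4, p8, p13) → 29.1073
Σ area = 1067.101

Euler: V−E+F = 11−27+18 = 2.


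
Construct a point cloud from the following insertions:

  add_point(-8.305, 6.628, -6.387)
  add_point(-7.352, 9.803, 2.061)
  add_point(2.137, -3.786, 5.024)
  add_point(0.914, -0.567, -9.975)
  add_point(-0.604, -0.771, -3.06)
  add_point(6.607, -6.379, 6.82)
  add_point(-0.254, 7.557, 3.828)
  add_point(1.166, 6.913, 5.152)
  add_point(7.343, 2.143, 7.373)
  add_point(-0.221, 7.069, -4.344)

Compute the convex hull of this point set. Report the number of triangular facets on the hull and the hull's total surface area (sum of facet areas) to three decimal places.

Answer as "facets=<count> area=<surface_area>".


facets=16 area=609.103

Extreme-point indices: [0, 1, 2, 3, 4, 5, 6, 7, 8, 9] — 10 of 10 on the boundary.

Facet areas (half cross-product norm):
  f1: (p3, p5, p8) → 77.9226
  f2: (p1, p5, p8) → 69.9912
  f3: (p4, p3, p0) → 39.0893
  f4: (p2, p1, p0) → 76.2636
  f5: (p2, p1, p5) → 20.0001
  f6: (p2, p4, p0) → 36.4360
  f7: (p2, p3, p5) → 36.8360
  f8: (p2, p4, p3) → 18.5070
  f9: (p9, p3, p8) → 69.9703
  f10: (p9, p3, p0) → 39.7909
  f11: (p9, p1, p0) → 35.5207
  f12: (p7, p1, p8) → 12.1268
  f13: (p7, p9, p8) → 35.8508
  f14: (p6, p9, p1) → 30.6272
  f15: (p6, p7, p1) → 3.6309
  f16: (p6, p7, p9) → 6.5391
Σ area = 609.103

Euler: V−E+F = 10−24+16 = 2.


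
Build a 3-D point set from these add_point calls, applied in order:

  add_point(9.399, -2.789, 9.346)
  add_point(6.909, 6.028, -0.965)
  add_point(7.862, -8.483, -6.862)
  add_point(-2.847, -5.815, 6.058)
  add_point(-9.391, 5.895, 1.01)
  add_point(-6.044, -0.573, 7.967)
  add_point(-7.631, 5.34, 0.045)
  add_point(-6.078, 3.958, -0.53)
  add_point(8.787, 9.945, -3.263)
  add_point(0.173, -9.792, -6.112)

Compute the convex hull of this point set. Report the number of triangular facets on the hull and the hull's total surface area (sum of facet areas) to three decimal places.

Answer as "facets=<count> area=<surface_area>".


Hull vertices (8/10): indices [0, 2, 3, 4, 5, 6, 8, 9].

Per-facet area ½‖(b−a)×(c−a)‖:
  f1: (p2, p8, p0) → 139.6512
  f2: (p2, p9, p0) → 67.4794
  f3: (p2, p9, p8) → 72.2553
  f4: (p5, p8, p4) → 96.1907
  f5: (p5, p8, p0) → 137.6918
  f6: (p5, p9, p4) → 89.9193
  f7: (p6, p8, p4) → 10.4437
  f8: (p6, p9, p4) → 12.5835
  f9: (p6, p9, p8) → 152.2190
  f10: (p3, p9, p0) → 85.4094
  f11: (p3, p5, p0) → 41.0373
  f12: (p3, p5, p9) → 32.6608
Σ area = 937.541

Check V−E+F: 8 − 18 + 12 = 2.

facets=12 area=937.541


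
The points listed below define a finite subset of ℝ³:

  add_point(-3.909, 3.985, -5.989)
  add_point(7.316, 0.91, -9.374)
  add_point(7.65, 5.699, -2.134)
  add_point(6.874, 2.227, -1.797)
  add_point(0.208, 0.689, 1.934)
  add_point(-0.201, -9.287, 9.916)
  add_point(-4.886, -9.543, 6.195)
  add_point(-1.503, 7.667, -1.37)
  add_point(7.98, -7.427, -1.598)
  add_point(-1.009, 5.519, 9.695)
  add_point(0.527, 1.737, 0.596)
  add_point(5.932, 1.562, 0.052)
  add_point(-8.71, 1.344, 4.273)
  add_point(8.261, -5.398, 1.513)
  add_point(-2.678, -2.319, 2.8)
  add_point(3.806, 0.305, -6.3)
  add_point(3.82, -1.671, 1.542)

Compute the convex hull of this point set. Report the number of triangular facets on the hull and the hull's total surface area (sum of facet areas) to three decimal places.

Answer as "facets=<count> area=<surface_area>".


facets=16 area=885.883

Hull vertices (10/17): indices [0, 1, 2, 5, 6, 7, 8, 9, 12, 13].

Per-facet area ½‖(b−a)×(c−a)‖:
  f1: (p0, p6, p12) → 66.3560
  f2: (p0, p1, p6) → 110.3669
  f3: (p8, p1, p13) → 20.9385
  f4: (p8, p1, p6) → 79.4262
  f5: (p5, p9, p13) → 89.2123
  f6: (p5, p8, p13) → 21.9716
  f7: (p5, p8, p6) → 42.6086
  f8: (p5, p6, p12) → 33.2073
  f9: (p5, p9, p12) → 71.3831
  f10: (p2, p1, p13) → 49.0424
  f11: (p2, p9, p13) → 83.3954
  f12: (p7, p2, p9) → 52.9892
  f13: (p7, p9, p12) → 51.2436
  f14: (p7, p0, p12) → 34.7239
  f15: (p7, p0, p1) → 38.6544
  f16: (p7, p2, p1) → 40.3636
Σ area = 885.883

Euler characteristic 10−24+16 = 2 ✓


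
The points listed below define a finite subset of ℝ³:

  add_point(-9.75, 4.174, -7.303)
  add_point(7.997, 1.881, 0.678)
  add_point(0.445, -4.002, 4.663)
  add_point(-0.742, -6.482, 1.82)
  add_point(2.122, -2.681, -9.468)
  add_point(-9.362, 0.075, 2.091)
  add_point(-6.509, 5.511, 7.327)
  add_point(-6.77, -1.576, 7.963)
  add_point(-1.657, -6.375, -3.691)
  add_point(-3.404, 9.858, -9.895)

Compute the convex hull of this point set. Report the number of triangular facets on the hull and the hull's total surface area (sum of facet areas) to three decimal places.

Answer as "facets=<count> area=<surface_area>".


10 of the 10 inputs are extreme points: [0, 1, 2, 3, 4, 5, 6, 7, 8, 9].

Facet areas (half cross-product norm):
  f1: (p4, p3, p1) → 65.7518
  f2: (p6, p7, p1) → 57.5843
  f3: (p5, p6, p0) → 38.9371
  f4: (p5, p6, p7) → 22.4114
  f5: (p2, p3, p1) → 19.5731
  f6: (p2, p7, p1) → 33.7381
  f7: (p2, p7, p3) → 16.0465
  f8: (p9, p4, p0) → 58.1198
  f9: (p9, p4, p1) → 85.6293
  f10: (p9, p6, p0) → 66.8062
  f11: (p9, p6, p1) → 128.8452
  f12: (p8, p4, p0) → 51.9150
  f13: (p8, p4, p3) → 16.4758
  f14: (p8, p5, p0) → 58.1367
  f15: (p8, p7, p3) → 23.9290
  f16: (p8, p5, p7) → 38.3810
Σ area = 782.280

Euler: V−E+F = 10−24+16 = 2.

facets=16 area=782.280


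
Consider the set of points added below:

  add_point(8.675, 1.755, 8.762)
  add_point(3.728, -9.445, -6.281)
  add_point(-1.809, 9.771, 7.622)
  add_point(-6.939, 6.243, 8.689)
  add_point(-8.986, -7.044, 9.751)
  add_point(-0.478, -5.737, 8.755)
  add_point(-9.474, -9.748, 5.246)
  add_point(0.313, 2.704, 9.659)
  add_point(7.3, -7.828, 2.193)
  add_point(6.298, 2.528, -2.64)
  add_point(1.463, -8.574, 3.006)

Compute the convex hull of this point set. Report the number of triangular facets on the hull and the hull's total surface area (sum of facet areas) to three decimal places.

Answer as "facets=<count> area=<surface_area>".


11 of the 11 inputs are extreme points: [0, 1, 2, 3, 4, 5, 6, 7, 8, 9, 10].

Per-facet area ½‖(b−a)×(c−a)‖:
  f1: (p9, p2, p0) → 74.0983
  f2: (p7, p2, p0) → 30.3530
  f3: (p7, p4, p0) → 45.5417
  f4: (p8, p9, p0) → 58.4012
  f5: (p8, p9, p1) → 51.7247
  f6: (p8, p4, p6) → 45.2677
  f7: (p3, p7, p2) → 22.7759
  f8: (p3, p7, p4) → 52.2267
  f9: (p3, p4, p6) → 31.7442
  f10: (p3, p1, p6) → 145.0724
  f11: (p3, p9, p2) → 45.2484
  f12: (p3, p9, p1) → 110.8206
  f13: (p5, p4, p0) → 26.5569
  f14: (p5, p8, p0) → 54.8226
  f15: (p5, p8, p4) → 28.3156
  f16: (p10, p1, p6) → 49.0551
  f17: (p10, p8, p6) → 2.2203
  f18: (p10, p8, p1) → 26.6762
Σ area = 900.921

Euler: V−E+F = 11−27+18 = 2.

facets=18 area=900.921


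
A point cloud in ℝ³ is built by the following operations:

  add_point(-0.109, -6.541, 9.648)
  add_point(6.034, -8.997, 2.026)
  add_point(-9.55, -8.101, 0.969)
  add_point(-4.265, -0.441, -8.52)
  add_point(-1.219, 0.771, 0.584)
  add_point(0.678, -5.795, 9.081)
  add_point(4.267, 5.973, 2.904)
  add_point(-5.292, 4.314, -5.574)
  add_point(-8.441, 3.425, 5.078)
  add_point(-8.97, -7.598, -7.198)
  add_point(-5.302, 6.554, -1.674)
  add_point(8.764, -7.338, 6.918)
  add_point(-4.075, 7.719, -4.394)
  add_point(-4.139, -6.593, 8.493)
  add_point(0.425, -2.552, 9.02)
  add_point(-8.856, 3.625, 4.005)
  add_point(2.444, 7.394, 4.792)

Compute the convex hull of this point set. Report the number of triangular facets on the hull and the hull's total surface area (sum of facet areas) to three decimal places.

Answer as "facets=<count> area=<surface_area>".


facets=26 area=926.531

Extreme-point indices: [0, 1, 2, 3, 6, 7, 8, 9, 10, 11, 12, 13, 14, 15, 16] — 15 of 17 on the boundary.

Per-facet area ½‖(b−a)×(c−a)‖:
  f1: (p13, p8, p2) → 50.8947
  f2: (p1, p9, p3) → 72.6364
  f3: (p1, p9, p2) → 64.1700
  f4: (p1, p13, p2) → 57.6912
  f5: (p7, p3, p12) → 5.6732
  f6: (p7, p9, p3) → 21.1478
  f7: (p10, p16, p12) → 15.8228
  f8: (p14, p16, p11) → 52.9852
  f9: (p14, p13, p8) → 33.6298
  f10: (p14, p16, p8) → 55.4735
  f11: (p6, p16, p12) → 16.6291
  f12: (p6, p3, p12) → 50.5627
  f13: (p6, p1, p3) → 108.9214
  f14: (p6, p16, p11) → 19.4951
  f15: (p6, p1, p11) → 42.4034
  f16: (p15, p7, p9) → 64.3288
  f17: (p15, p8, p2) → 7.0582
  f18: (p15, p9, p2) → 48.8948
  f19: (p15, p16, p8) → 6.5475
  f20: (p15, p10, p16) → 36.8621
  f21: (p15, p7, p12) → 19.3442
  f22: (p15, p10, p12) → 1.5335
  f23: (p0, p14, p11) → 18.9060
  f24: (p0, p14, p13) → 8.4996
  f25: (p0, p1, p11) → 26.7982
  f26: (p0, p1, p13) → 19.6219
Σ area = 926.531

Euler characteristic 15−39+26 = 2 ✓


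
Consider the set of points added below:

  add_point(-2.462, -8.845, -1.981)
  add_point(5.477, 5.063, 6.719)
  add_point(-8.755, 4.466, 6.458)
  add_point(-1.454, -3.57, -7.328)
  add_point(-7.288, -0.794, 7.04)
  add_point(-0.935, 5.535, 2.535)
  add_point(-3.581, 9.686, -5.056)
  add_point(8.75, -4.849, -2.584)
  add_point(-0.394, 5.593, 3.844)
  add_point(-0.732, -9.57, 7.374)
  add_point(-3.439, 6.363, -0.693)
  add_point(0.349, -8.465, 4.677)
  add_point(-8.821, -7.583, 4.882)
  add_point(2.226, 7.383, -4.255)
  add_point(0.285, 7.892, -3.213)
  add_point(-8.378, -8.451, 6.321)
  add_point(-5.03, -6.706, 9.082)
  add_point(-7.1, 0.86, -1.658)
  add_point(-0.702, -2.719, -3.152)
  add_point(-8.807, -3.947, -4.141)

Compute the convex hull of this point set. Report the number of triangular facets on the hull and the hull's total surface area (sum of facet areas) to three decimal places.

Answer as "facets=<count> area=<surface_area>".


12 of the 20 inputs are extreme points: [0, 1, 2, 3, 6, 7, 9, 12, 13, 15, 16, 19].

Facet areas (half cross-product norm):
  f1: (p0, p3, p7) → 41.5030
  f2: (p19, p3, p6) → 53.8843
  f3: (p19, p0, p3) → 27.3748
  f4: (p9, p1, p7) → 94.0895
  f5: (p9, p0, p7) → 56.5966
  f6: (p2, p1, p6) → 90.0478
  f7: (p2, p19, p12) → 57.2251
  f8: (p2, p19, p6) → 83.8266
  f9: (p13, p1, p7) → 74.1233
  f10: (p13, p1, p6) → 32.8632
  f11: (p13, p3, p7) → 64.9664
  f12: (p13, p3, p6) → 37.6449
  f13: (p15, p9, p0) → 35.2357
  f14: (p15, p19, p12) → 2.5264
  f15: (p15, p19, p0) → 40.9535
  f16: (p15, p2, p12) → 9.7391
  f17: (p16, p9, p1) → 42.6940
  f18: (p16, p2, p1) → 82.6682
  f19: (p16, p15, p9) → 12.5054
  f20: (p16, p15, p2) → 28.2167
Σ area = 968.685

Euler characteristic 12−30+20 = 2 ✓

facets=20 area=968.685


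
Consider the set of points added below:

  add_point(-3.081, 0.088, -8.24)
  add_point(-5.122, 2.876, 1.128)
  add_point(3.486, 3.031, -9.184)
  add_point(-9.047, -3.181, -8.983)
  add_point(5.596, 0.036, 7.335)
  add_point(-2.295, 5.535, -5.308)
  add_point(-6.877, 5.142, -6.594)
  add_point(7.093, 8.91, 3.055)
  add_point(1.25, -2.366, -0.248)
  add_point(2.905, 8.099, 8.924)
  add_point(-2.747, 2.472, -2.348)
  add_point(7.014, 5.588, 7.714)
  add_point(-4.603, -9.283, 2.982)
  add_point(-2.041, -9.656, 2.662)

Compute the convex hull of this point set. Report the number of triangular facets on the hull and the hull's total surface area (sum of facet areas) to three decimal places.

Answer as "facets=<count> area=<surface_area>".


Hull vertices (11/14): indices [1, 2, 3, 4, 5, 6, 7, 9, 11, 12, 13].

Area of each hull facet:
  f1: (p2, p13, p3) → 102.8385
  f2: (p6, p9, p7) → 63.0435
  f3: (p6, p2, p3) → 48.5952
  f4: (p12, p13, p3) → 17.7861
  f5: (p4, p2, p7) → 69.9518
  f6: (p4, p2, p13) → 106.9013
  f7: (p4, p12, p13) → 15.6191
  f8: (p4, p12, p9) → 56.3629
  f9: (p5, p2, p7) → 47.6767
  f10: (p5, p6, p7) → 14.3929
  f11: (p5, p6, p2) → 14.3750
  f12: (p1, p6, p9) → 40.1410
  f13: (p1, p12, p9) → 72.6202
  f14: (p1, p6, p3) → 36.7249
  f15: (p1, p12, p3) → 71.7514
  f16: (p11, p9, p7) → 14.1570
  f17: (p11, p4, p7) → 14.1253
  f18: (p11, p4, p9) → 13.5972
Σ area = 820.660

Euler: V−E+F = 11−27+18 = 2.

facets=18 area=820.660


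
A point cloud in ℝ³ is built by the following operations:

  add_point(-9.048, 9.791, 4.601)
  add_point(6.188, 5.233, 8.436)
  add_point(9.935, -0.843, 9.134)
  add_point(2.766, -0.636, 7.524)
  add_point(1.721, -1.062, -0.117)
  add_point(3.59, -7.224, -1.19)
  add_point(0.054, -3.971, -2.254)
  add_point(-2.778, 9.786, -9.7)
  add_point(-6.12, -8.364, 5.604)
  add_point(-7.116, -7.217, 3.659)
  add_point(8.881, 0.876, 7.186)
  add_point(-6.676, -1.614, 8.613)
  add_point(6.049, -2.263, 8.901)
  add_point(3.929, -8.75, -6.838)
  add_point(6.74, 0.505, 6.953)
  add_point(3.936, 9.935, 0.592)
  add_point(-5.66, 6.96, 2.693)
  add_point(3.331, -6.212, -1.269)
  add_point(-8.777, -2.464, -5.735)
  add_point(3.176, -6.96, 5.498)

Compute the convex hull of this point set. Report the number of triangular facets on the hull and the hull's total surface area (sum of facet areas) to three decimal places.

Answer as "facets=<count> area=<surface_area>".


Extreme-point indices: [0, 1, 2, 7, 8, 9, 10, 11, 12, 13, 15, 18, 19] — 13 of 20 on the boundary.

Per-facet area ½‖(b−a)×(c−a)‖:
  f1: (p15, p7, p0) → 80.2821
  f2: (p15, p7, p13) → 117.0215
  f3: (p19, p13, p2) → 55.7884
  f4: (p19, p8, p13) → 58.6343
  f5: (p18, p7, p0) → 100.3919
  f6: (p18, p7, p13) → 100.9701
  f7: (p1, p15, p0) → 63.9807
  f8: (p1, p15, p2) → 26.2623
  f9: (p1, p11, p0) → 86.4715
  f10: (p1, p11, p2) → 52.1650
  f11: (p10, p13, p2) → 23.5126
  f12: (p10, p15, p2) → 3.4690
  f13: (p10, p15, p13) → 107.4620
  f14: (p12, p11, p2) → 10.3408
  f15: (p12, p11, p8) → 46.9293
  f16: (p12, p19, p2) → 9.6496
  f17: (p12, p19, p8) → 25.5853
  f18: (p9, p18, p0) → 83.2623
  f19: (p9, p11, p0) → 40.8433
  f20: (p9, p11, p8) → 9.0631
  f21: (p9, p8, p13) → 18.5054
  f22: (p9, p18, p13) → 73.0004
Σ area = 1193.591

Euler characteristic 13−33+22 = 2 ✓

facets=22 area=1193.591
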